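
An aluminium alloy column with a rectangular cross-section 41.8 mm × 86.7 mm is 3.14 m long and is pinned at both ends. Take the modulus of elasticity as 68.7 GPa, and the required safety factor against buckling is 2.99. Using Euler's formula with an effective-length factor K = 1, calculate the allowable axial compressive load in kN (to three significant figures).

P_allow = 12.1 kN

Buckling occurs about the weak axis: I_min = h·b³/12 = 86.7×41.8³/12 = 527700 mm⁴ (b = 41.8 mm is the smaller dimension).
Effective length L_e = KL = 1×3.14 m = 3140 mm.
Euler critical load P_cr = π²EI/L_e² = π²×68700×527700/3140² = 36290 N.
P_allow = P_cr/n = 36290/2.99 = 12140 N.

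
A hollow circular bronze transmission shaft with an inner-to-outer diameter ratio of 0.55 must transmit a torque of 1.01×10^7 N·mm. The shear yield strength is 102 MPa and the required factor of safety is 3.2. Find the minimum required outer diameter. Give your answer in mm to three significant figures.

d_o = 121 mm

τ_allow = 102/3.2 = 31.88 MPa.
For a hollow shaft τ = 16T/[πd_o³(1−k⁴)] with k = 0.55, so 1−k⁴ = 0.9085.
d_o³ = 16T/[π τ_allow (1−k⁴)] = 16×1.0100×10^7/(π×31.88×0.9085) = 1.776×10^6 mm³.
d_o = 121.1 mm.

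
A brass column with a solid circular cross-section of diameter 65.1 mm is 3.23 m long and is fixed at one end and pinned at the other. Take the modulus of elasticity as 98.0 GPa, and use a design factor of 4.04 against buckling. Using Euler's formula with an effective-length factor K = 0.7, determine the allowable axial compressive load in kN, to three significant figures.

P_allow = 41.3 kN

I = πd⁴/64 = π×65.1⁴/64 = 881600 mm⁴.
Effective length L_e = KL = 0.7×3.23 m = 2261 mm.
Euler critical load P_cr = π²EI/L_e² = π²×98000×881600/2261² = 166800 N.
P_allow = P_cr/n = 166800/4.04 = 41290 N.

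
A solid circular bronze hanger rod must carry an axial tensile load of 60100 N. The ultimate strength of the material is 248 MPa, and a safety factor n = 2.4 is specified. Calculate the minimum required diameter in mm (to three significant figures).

Allowable stress σ_allow = 248/2.4 = 103.3 MPa.
Required area A = F/σ_allow = 60100/103.3 = 581.6 mm².
A = πd²/4 → d = √(4A/π) = 27.21 mm.

d = 27.2 mm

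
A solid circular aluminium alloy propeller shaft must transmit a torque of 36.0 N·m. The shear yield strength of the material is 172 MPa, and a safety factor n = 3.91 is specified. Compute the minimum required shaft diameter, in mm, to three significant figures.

Allowable shear stress τ_allow = 172/3.91 = 43.99 MPa.
For a solid shaft τ = 16T/(πd³), so d³ = 16T/(π τ_allow) = 16×36000/(π×43.99) = 4168 mm³.
d = (4168)^(1/3) = 16.09 mm.

d = 16.1 mm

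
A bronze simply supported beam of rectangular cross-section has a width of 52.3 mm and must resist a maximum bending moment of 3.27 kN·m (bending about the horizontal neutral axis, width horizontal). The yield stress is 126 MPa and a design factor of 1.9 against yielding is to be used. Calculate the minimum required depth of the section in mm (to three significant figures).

h = 75.2 mm

σ_allow = 126/1.9 = 66.32 MPa.
For a rectangular section σ = 6M/(bh²), so h² = 6M/(b σ_allow) = 6×3270000/(52.3×66.32) = 5657 mm².
h = 75.21 mm.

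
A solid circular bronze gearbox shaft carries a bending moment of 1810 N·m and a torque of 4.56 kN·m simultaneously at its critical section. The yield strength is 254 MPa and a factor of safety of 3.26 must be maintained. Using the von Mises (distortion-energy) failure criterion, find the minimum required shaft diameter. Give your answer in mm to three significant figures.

σ_allow = σ_y/n = 254/3.26 = 77.91 MPa.
For a solid shaft σ_b = 32M/(πd³) and τ = 16T/(πd³), so the von Mises stress is σ' = (16/πd³)·√(4M²+3T²).
√(4M²+3T²) = √(4×(1.810×10^6)² + 3×(4.560×10^6)²) = 8.688×10^6 N·mm.
d³ = 16×8.688×10^6/(π×77.91) = 567900 mm³.
d = 82.81 mm.

d = 82.8 mm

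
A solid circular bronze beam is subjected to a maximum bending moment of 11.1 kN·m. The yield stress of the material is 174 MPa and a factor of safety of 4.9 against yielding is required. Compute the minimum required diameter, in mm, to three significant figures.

σ_allow = 174/4.9 = 35.51 MPa.
For a solid circular section σ = 32M/(πd³), so d³ = 32M/(π σ_allow) = 32×1.1100×10^7/(π×35.51) = 3.184×10^6 mm³.
d = 147.1 mm.

d = 147 mm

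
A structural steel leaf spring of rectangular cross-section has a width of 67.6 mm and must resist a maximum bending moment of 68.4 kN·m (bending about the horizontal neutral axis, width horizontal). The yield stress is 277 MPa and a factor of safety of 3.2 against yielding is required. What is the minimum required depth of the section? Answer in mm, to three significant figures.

h = 265 mm

σ_allow = 277/3.2 = 86.56 MPa.
For a rectangular section σ = 6M/(bh²), so h² = 6M/(b σ_allow) = 6×6.8400×10^7/(67.6×86.56) = 70130 mm².
h = 264.8 mm.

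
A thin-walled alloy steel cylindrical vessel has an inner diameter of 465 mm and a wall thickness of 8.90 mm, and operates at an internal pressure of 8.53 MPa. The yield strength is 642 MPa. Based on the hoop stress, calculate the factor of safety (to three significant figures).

σ_h = pD/(2t) = 8.53×465/(2×8.90) = 222.8 MPa.
n = 642/222.8 = 2.881.

n = 2.88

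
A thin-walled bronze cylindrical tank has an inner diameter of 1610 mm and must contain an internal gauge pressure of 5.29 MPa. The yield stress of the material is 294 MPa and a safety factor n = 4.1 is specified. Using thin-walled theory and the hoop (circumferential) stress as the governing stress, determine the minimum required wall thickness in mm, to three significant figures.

t = 59.4 mm

σ_allow = 294/4.1 = 71.71 MPa.
Hoop stress σ_h = pD/(2t), so t = pD/(2σ_allow) = 5.29×1610/(2×71.71) = 59.39 mm.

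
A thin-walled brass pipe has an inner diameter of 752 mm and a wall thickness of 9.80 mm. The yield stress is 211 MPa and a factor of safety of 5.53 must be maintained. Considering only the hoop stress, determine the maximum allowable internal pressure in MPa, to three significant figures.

p_allow = 0.994 MPa

σ_allow = 211/5.53 = 38.16 MPa.
σ_h = pD/(2t) → p_allow = 2σ_allow t/D = 2×38.16×9.80/752 = 0.9945 MPa.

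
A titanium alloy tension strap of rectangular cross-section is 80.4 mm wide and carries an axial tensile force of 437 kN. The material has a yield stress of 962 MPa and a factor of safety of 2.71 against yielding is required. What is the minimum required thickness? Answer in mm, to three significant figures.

t = 15.3 mm

σ_allow = 962/2.71 = 355.0 MPa.
Required area A = F/σ_allow = 437000/355.0 = 1231 mm².
t = A/w = 1231/80.4 = 15.31 mm.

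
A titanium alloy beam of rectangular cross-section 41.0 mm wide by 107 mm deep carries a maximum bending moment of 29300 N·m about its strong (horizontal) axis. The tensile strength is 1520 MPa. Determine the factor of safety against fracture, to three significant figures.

Section modulus S = bh²/6 = 41.0×107²/6 = 78230 mm³.
σ = M/S = 2.9300×10^7/78230 = 374.5 MPa.
n = 1520/374.5 = 4.059.

n = 4.06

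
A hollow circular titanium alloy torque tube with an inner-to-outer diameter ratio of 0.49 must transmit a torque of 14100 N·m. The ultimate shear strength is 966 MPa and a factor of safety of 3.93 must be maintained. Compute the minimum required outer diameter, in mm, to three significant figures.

τ_allow = 966/3.93 = 245.8 MPa.
For a hollow shaft τ = 16T/[πd_o³(1−k⁴)] with k = 0.49, so 1−k⁴ = 0.9424.
d_o³ = 16T/[π τ_allow (1−k⁴)] = 16×1.4100×10^7/(π×245.8×0.9424) = 310000 mm³.
d_o = 67.68 mm.

d_o = 67.7 mm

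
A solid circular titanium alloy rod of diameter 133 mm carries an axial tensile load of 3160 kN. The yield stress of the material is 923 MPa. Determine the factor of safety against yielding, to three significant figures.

n = 4.06

A = πd²/4 = 13890 mm².
σ = F/A = 3160000/13890 = 227.5 MPa.
n = 923/227.5 = 4.058.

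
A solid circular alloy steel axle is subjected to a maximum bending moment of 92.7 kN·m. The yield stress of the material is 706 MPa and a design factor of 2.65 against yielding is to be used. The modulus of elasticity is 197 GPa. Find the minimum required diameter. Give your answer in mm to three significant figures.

d = 152 mm

σ_allow = 706/2.65 = 266.4 MPa.
For a solid circular section σ = 32M/(πd³), so d³ = 32M/(π σ_allow) = 32×9.2700×10^7/(π×266.4) = 3.544×10^6 mm³.
d = 152.5 mm.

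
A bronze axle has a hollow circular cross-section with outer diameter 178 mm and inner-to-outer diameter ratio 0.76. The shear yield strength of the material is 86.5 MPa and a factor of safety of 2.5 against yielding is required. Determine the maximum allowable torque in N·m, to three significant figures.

τ_allow = 86.5/2.5 = 34.60 MPa.
For a hollow shaft T_allow = τ_allow·πd_o³(1−k⁴)/16 with 1−k⁴ = 0.6664, so πd_o³(1−k⁴)/16 = 737900 mm³.
T_allow = 34.60×737900 = 2.553×10^7 N·mm = 25530 N·m.

T_allow = 25500 N·m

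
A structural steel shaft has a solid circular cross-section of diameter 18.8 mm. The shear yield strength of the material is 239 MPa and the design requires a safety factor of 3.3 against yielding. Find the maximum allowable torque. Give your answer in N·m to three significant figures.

T_allow = 94.5 N·m

τ_allow = 239/3.3 = 72.42 MPa.
For a solid shaft T_allow = τ_allow·πd³/16; πd³/16 = π×18.8³/16 = 1305 mm³.
T_allow = 72.42×1305 = 94490 N·mm = 94.49 N·m.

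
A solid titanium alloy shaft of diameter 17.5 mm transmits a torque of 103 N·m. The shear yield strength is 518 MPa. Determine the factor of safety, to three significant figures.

n = 5.29

τ = 16T/(πd³) = 16×103000/(π×17.5³) = 97.88 MPa.
n = τ_limit/τ = 518/97.88 = 5.292.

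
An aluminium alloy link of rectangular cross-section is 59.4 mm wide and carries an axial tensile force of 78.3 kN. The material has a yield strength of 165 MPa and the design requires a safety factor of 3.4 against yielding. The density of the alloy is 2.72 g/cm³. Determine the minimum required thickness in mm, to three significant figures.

t = 27.2 mm

σ_allow = 165/3.4 = 48.53 MPa.
Required area A = F/σ_allow = 78300/48.53 = 1613 mm².
t = A/w = 1613/59.4 = 27.16 mm.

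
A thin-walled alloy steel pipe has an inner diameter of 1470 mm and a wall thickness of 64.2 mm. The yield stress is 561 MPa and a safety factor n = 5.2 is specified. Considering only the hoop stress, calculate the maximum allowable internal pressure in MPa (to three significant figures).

p_allow = 9.42 MPa

σ_allow = 561/5.2 = 107.9 MPa.
σ_h = pD/(2t) → p_allow = 2σ_allow t/D = 2×107.9×64.2/1470 = 9.423 MPa.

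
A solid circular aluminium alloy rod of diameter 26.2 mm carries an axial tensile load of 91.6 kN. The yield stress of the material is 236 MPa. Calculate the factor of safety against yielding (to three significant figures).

A = πd²/4 = 539.1 mm².
σ = F/A = 91600/539.1 = 169.9 MPa.
n = 236/169.9 = 1.389.

n = 1.39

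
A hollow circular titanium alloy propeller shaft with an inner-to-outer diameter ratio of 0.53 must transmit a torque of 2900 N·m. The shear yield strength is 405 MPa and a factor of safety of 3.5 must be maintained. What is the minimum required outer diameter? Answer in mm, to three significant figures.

τ_allow = 405/3.5 = 115.7 MPa.
For a hollow shaft τ = 16T/[πd_o³(1−k⁴)] with k = 0.53, so 1−k⁴ = 0.9211.
d_o³ = 16T/[π τ_allow (1−k⁴)] = 16×2900000/(π×115.7×0.9211) = 138600 mm³.
d_o = 51.75 mm.

d_o = 51.7 mm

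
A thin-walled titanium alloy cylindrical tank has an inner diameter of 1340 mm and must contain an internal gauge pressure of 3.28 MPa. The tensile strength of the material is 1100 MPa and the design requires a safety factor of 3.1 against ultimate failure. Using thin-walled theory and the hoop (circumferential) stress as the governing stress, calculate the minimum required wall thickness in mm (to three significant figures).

σ_allow = 1100/3.1 = 354.8 MPa.
Hoop stress σ_h = pD/(2t), so t = pD/(2σ_allow) = 3.28×1340/(2×354.8) = 6.193 mm.

t = 6.19 mm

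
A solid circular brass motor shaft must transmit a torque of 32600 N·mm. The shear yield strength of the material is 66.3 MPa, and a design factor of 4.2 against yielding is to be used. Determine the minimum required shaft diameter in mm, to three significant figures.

Allowable shear stress τ_allow = 66.3/4.2 = 15.79 MPa.
For a solid shaft τ = 16T/(πd³), so d³ = 16T/(π τ_allow) = 16×32600/(π×15.79) = 10520 mm³.
d = (10520)^(1/3) = 21.91 mm.

d = 21.9 mm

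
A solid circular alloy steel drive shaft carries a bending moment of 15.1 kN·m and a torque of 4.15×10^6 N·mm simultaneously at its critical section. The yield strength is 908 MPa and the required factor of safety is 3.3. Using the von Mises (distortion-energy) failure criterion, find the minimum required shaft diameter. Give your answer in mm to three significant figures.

d = 83.1 mm

σ_allow = σ_y/n = 908/3.3 = 275.2 MPa.
For a solid shaft σ_b = 32M/(πd³) and τ = 16T/(πd³), so the von Mises stress is σ' = (16/πd³)·√(4M²+3T²).
√(4M²+3T²) = √(4×(1.510×10^7)² + 3×(4.150×10^6)²) = 3.104×10^7 N·mm.
d³ = 16×3.104×10^7/(π×275.2) = 574600 mm³.
d = 83.14 mm.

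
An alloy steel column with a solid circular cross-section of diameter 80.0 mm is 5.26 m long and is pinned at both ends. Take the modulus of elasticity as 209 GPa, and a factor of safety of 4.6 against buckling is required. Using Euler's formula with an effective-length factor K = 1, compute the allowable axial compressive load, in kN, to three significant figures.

P_allow = 32.6 kN

I = πd⁴/64 = π×80.0⁴/64 = 2.011×10^6 mm⁴.
Effective length L_e = KL = 1×5.26 m = 5260 mm.
Euler critical load P_cr = π²EI/L_e² = π²×209000×2.011×10^6/5260² = 149900 N.
P_allow = P_cr/n = 149900/4.6 = 32590 N.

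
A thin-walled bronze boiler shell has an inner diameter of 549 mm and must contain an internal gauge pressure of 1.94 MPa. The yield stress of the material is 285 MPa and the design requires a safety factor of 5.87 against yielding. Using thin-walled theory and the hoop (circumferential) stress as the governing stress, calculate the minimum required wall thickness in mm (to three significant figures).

t = 11.0 mm

σ_allow = 285/5.87 = 48.55 MPa.
Hoop stress σ_h = pD/(2t), so t = pD/(2σ_allow) = 1.94×549/(2×48.55) = 10.97 mm.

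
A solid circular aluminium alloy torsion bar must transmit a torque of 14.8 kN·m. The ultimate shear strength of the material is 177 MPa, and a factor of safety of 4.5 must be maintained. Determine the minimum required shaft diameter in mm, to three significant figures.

d = 124 mm

Allowable shear stress τ_allow = 177/4.5 = 39.33 MPa.
For a solid shaft τ = 16T/(πd³), so d³ = 16T/(π τ_allow) = 16×1.4800×10^7/(π×39.33) = 1.916×10^6 mm³.
d = (1.916×10^6)^(1/3) = 124.2 mm.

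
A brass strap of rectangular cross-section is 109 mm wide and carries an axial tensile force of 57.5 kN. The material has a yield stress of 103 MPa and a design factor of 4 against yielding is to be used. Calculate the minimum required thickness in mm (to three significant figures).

t = 20.5 mm

σ_allow = 103/4 = 25.75 MPa.
Required area A = F/σ_allow = 57500/25.75 = 2233 mm².
t = A/w = 2233/109 = 20.49 mm.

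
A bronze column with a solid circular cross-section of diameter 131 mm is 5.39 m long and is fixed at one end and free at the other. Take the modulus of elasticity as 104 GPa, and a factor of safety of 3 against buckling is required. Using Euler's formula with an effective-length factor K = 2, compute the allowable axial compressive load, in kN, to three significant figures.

P_allow = 42.6 kN

I = πd⁴/64 = π×131⁴/64 = 1.446×10^7 mm⁴.
Effective length L_e = KL = 2×5.39 m = 10780 mm.
Euler critical load P_cr = π²EI/L_e² = π²×104000×1.446×10^7/10780² = 127700 N.
P_allow = P_cr/n = 127700/3 = 42560 N.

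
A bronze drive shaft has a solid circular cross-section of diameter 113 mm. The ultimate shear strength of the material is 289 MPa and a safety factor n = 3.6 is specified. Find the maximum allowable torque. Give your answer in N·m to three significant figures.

T_allow = 22700 N·m

τ_allow = 289/3.6 = 80.28 MPa.
For a solid shaft T_allow = τ_allow·πd³/16; πd³/16 = π×113³/16 = 283300 mm³.
T_allow = 80.28×283300 = 2.274×10^7 N·mm = 22740 N·m.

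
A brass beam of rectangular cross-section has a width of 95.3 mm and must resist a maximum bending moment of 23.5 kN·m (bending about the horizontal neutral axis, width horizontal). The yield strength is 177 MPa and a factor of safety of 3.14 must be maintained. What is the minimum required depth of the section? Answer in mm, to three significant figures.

σ_allow = 177/3.14 = 56.37 MPa.
For a rectangular section σ = 6M/(bh²), so h² = 6M/(b σ_allow) = 6×2.3500×10^7/(95.3×56.37) = 26250 mm².
h = 162.0 mm.

h = 162 mm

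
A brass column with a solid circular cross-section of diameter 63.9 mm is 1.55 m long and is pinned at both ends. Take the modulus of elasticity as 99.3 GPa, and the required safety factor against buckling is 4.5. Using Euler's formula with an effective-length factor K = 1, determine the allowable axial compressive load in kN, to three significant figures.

P_allow = 74.2 kN

I = πd⁴/64 = π×63.9⁴/64 = 818400 mm⁴.
Effective length L_e = KL = 1×1.55 m = 1550 mm.
Euler critical load P_cr = π²EI/L_e² = π²×99300×818400/1550² = 333900 N.
P_allow = P_cr/n = 333900/4.5 = 74190 N.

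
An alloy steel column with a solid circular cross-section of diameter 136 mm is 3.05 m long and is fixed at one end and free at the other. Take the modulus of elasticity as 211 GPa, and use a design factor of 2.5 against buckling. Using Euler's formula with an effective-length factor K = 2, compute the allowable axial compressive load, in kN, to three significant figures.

P_allow = 376 kN

I = πd⁴/64 = π×136⁴/64 = 1.679×10^7 mm⁴.
Effective length L_e = KL = 2×3.05 m = 6100 mm.
Euler critical load P_cr = π²EI/L_e² = π²×211000×1.679×10^7/6100² = 939800 N.
P_allow = P_cr/n = 939800/2.5 = 375900 N.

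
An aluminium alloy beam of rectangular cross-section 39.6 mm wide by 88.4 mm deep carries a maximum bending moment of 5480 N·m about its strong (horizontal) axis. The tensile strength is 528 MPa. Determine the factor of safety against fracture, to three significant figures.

n = 4.97

Section modulus S = bh²/6 = 39.6×88.4²/6 = 51580 mm³.
σ = M/S = 5480000/51580 = 106.3 MPa.
n = 528/106.3 = 4.969.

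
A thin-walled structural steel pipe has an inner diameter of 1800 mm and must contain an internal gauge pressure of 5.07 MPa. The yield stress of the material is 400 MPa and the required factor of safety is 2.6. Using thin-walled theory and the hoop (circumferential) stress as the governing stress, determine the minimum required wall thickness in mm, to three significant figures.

t = 29.7 mm

σ_allow = 400/2.6 = 153.8 MPa.
Hoop stress σ_h = pD/(2t), so t = pD/(2σ_allow) = 5.07×1800/(2×153.8) = 29.66 mm.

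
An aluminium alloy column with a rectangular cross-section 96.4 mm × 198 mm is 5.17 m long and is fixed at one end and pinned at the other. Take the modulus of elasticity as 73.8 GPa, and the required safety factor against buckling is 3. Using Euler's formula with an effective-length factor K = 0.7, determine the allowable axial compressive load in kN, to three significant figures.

P_allow = 274 kN

Buckling occurs about the weak axis: I_min = h·b³/12 = 198×96.4³/12 = 1.478×10^7 mm⁴ (b = 96.4 mm is the smaller dimension).
Effective length L_e = KL = 0.7×5.17 m = 3619 mm.
Euler critical load P_cr = π²EI/L_e² = π²×73800×1.478×10^7/3619² = 822000 N.
P_allow = P_cr/n = 822000/3 = 274000 N.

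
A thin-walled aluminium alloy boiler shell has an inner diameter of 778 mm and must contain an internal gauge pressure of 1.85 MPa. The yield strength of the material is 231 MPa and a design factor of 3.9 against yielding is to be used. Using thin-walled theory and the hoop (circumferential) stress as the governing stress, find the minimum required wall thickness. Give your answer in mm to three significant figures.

σ_allow = 231/3.9 = 59.23 MPa.
Hoop stress σ_h = pD/(2t), so t = pD/(2σ_allow) = 1.85×778/(2×59.23) = 12.15 mm.

t = 12.1 mm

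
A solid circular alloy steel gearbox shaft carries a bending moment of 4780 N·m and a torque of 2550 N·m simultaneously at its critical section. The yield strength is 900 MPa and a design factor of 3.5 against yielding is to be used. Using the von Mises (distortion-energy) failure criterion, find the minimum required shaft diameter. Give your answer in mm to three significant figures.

d = 59.3 mm

σ_allow = σ_y/n = 900/3.5 = 257.1 MPa.
For a solid shaft σ_b = 32M/(πd³) and τ = 16T/(πd³), so the von Mises stress is σ' = (16/πd³)·√(4M²+3T²).
√(4M²+3T²) = √(4×(4.780×10^6)² + 3×(2.550×10^6)²) = 1.053×10^7 N·mm.
d³ = 16×1.053×10^7/(π×257.1) = 208600 mm³.
d = 59.30 mm.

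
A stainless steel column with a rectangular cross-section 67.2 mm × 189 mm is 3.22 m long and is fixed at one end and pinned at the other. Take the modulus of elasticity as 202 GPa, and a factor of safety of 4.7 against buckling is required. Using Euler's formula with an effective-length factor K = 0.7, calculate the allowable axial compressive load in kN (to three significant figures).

P_allow = 399 kN

Buckling occurs about the weak axis: I_min = h·b³/12 = 189×67.2³/12 = 4.780×10^6 mm⁴ (b = 67.2 mm is the smaller dimension).
Effective length L_e = KL = 0.7×3.22 m = 2254 mm.
Euler critical load P_cr = π²EI/L_e² = π²×202000×4.780×10^6/2254² = 1.876×10^6 N.
P_allow = P_cr/n = 1.876×10^6/4.7 = 399100 N.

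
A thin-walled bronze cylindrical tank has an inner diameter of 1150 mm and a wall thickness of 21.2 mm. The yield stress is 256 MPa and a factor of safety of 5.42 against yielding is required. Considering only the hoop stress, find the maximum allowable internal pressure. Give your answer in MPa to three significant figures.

p_allow = 1.74 MPa

σ_allow = 256/5.42 = 47.23 MPa.
σ_h = pD/(2t) → p_allow = 2σ_allow t/D = 2×47.23×21.2/1150 = 1.741 MPa.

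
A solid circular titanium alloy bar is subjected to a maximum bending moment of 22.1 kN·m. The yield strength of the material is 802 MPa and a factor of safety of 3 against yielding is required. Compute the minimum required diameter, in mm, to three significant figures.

d = 94.4 mm

σ_allow = 802/3 = 267.3 MPa.
For a solid circular section σ = 32M/(πd³), so d³ = 32M/(π σ_allow) = 32×2.2100×10^7/(π×267.3) = 842100 mm³.
d = 94.43 mm.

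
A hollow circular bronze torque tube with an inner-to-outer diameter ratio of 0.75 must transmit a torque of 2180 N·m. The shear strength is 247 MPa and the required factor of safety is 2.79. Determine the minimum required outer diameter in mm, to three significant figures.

d_o = 56.8 mm

τ_allow = 247/2.79 = 88.53 MPa.
For a hollow shaft τ = 16T/[πd_o³(1−k⁴)] with k = 0.75, so 1−k⁴ = 0.6836.
d_o³ = 16T/[π τ_allow (1−k⁴)] = 16×2180000/(π×88.53×0.6836) = 183500 mm³.
d_o = 56.82 mm.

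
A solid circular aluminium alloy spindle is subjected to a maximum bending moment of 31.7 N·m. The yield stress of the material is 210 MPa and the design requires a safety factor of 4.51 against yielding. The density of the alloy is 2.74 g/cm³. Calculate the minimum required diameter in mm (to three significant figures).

d = 19.1 mm

σ_allow = 210/4.51 = 46.56 MPa.
For a solid circular section σ = 32M/(πd³), so d³ = 32M/(π σ_allow) = 32×31700/(π×46.56) = 6935 mm³.
d = 19.07 mm.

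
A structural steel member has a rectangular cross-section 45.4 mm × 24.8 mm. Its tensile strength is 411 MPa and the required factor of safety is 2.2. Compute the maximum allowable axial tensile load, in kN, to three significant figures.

σ_allow = 411/2.2 = 186.8 MPa.
A = 45.4×24.8 = 1126 mm².
F_allow = σ_allow × A = 186.8×1126 = 210300 N.

F_allow = 210 kN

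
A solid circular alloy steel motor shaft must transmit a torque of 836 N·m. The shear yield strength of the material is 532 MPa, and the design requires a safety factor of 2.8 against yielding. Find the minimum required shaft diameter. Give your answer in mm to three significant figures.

Allowable shear stress τ_allow = 532/2.8 = 190.0 MPa.
For a solid shaft τ = 16T/(πd³), so d³ = 16T/(π τ_allow) = 16×836000/(π×190.0) = 22410 mm³.
d = (22410)^(1/3) = 28.19 mm.

d = 28.2 mm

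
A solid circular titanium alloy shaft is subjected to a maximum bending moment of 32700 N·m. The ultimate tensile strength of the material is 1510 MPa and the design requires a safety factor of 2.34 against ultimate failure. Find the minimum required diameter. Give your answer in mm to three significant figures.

σ_allow = 1510/2.34 = 645.3 MPa.
For a solid circular section σ = 32M/(πd³), so d³ = 32M/(π σ_allow) = 32×3.2700×10^7/(π×645.3) = 516200 mm³.
d = 80.22 mm.

d = 80.2 mm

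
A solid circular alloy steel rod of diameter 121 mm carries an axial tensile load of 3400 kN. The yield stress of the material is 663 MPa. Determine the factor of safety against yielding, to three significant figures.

A = πd²/4 = 11500 mm².
σ = F/A = 3400000/11500 = 295.7 MPa.
n = 663/295.7 = 2.242.

n = 2.24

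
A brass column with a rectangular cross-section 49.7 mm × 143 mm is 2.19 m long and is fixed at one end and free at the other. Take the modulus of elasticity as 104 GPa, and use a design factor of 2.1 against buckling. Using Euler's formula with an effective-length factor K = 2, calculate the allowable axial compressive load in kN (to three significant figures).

Buckling occurs about the weak axis: I_min = h·b³/12 = 143×49.7³/12 = 1.463×10^6 mm⁴ (b = 49.7 mm is the smaller dimension).
Effective length L_e = KL = 2×2.19 m = 4380 mm.
Euler critical load P_cr = π²EI/L_e² = π²×104000×1.463×10^6/4380² = 78270 N.
P_allow = P_cr/n = 78270/2.1 = 37270 N.

P_allow = 37.3 kN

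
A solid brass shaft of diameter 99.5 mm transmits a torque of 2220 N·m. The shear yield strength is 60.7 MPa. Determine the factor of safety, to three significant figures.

n = 5.29

τ = 16T/(πd³) = 16×2220000/(π×99.5³) = 11.48 MPa.
n = τ_limit/τ = 60.7/11.48 = 5.289.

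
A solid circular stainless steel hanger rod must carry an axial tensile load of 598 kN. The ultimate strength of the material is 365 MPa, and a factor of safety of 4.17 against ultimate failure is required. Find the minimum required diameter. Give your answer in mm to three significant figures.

Allowable stress σ_allow = 365/4.17 = 87.53 MPa.
Required area A = F/σ_allow = 598000/87.53 = 6832 mm².
A = πd²/4 → d = √(4A/π) = 93.27 mm.

d = 93.3 mm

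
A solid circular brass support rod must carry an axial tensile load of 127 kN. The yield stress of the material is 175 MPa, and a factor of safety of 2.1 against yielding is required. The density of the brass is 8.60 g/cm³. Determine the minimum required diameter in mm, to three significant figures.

Allowable stress σ_allow = 175/2.1 = 83.33 MPa.
Required area A = F/σ_allow = 127000/83.33 = 1524 mm².
A = πd²/4 → d = √(4A/π) = 44.05 mm.

d = 44.1 mm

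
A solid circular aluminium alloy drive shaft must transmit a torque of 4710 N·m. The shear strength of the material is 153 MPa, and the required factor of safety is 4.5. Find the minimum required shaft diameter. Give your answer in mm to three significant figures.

Allowable shear stress τ_allow = 153/4.5 = 34.00 MPa.
For a solid shaft τ = 16T/(πd³), so d³ = 16T/(π τ_allow) = 16×4710000/(π×34.00) = 705500 mm³.
d = (705500)^(1/3) = 89.02 mm.

d = 89.0 mm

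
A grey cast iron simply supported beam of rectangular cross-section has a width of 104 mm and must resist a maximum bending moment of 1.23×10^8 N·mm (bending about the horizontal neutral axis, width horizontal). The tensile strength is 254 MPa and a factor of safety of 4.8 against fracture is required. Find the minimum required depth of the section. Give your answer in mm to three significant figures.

σ_allow = 254/4.8 = 52.92 MPa.
For a rectangular section σ = 6M/(bh²), so h² = 6M/(b σ_allow) = 6×1.2300×10^8/(104×52.92) = 134100 mm².
h = 366.2 mm.

h = 366 mm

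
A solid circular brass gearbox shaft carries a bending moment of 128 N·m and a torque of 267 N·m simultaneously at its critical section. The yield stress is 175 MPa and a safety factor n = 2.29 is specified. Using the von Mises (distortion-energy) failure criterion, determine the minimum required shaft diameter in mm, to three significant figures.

d = 32.8 mm

σ_allow = σ_y/n = 175/2.29 = 76.42 MPa.
For a solid shaft σ_b = 32M/(πd³) and τ = 16T/(πd³), so the von Mises stress is σ' = (16/πd³)·√(4M²+3T²).
√(4M²+3T²) = √(4×(128000)² + 3×(267000)²) = 528600 N·mm.
d³ = 16×528600/(π×76.42) = 35230 mm³.
d = 32.78 mm.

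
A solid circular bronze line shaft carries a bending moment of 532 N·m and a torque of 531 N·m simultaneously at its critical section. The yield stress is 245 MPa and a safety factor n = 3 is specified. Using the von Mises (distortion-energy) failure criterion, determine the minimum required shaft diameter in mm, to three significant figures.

d = 44.4 mm

σ_allow = σ_y/n = 245/3 = 81.67 MPa.
For a solid shaft σ_b = 32M/(πd³) and τ = 16T/(πd³), so the von Mises stress is σ' = (16/πd³)·√(4M²+3T²).
√(4M²+3T²) = √(4×(532000)² + 3×(531000)²) = 1.406×10^6 N·mm.
d³ = 16×1.406×10^6/(π×81.67) = 87710 mm³.
d = 44.43 mm.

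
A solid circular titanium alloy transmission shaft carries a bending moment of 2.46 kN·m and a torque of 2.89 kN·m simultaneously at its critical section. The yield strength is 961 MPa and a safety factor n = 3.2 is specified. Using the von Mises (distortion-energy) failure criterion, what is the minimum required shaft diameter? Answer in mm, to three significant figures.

σ_allow = σ_y/n = 961/3.2 = 300.3 MPa.
For a solid shaft σ_b = 32M/(πd³) and τ = 16T/(πd³), so the von Mises stress is σ' = (16/πd³)·√(4M²+3T²).
√(4M²+3T²) = √(4×(2.460×10^6)² + 3×(2.890×10^6)²) = 7.019×10^6 N·mm.
d³ = 16×7.019×10^6/(π×300.3) = 119000 mm³.
d = 49.19 mm.

d = 49.2 mm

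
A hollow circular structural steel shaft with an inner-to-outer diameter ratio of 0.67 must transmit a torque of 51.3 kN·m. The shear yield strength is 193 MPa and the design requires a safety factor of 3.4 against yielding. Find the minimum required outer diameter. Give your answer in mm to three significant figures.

τ_allow = 193/3.4 = 56.76 MPa.
For a hollow shaft τ = 16T/[πd_o³(1−k⁴)] with k = 0.67, so 1−k⁴ = 0.7985.
d_o³ = 16T/[π τ_allow (1−k⁴)] = 16×5.1300×10^7/(π×56.76×0.7985) = 5.764×10^6 mm³.
d_o = 179.3 mm.

d_o = 179 mm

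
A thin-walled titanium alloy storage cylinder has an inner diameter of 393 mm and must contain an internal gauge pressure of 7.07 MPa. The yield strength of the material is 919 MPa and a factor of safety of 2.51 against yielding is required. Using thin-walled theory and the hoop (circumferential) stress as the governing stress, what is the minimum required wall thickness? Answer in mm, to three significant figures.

σ_allow = 919/2.51 = 366.1 MPa.
Hoop stress σ_h = pD/(2t), so t = pD/(2σ_allow) = 7.07×393/(2×366.1) = 3.794 mm.

t = 3.79 mm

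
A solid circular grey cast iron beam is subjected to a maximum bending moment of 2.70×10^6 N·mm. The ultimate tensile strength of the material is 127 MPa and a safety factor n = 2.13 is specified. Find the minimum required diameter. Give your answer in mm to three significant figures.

σ_allow = 127/2.13 = 59.62 MPa.
For a solid circular section σ = 32M/(πd³), so d³ = 32M/(π σ_allow) = 32×2700000/(π×59.62) = 461300 mm³.
d = 77.26 mm.

d = 77.3 mm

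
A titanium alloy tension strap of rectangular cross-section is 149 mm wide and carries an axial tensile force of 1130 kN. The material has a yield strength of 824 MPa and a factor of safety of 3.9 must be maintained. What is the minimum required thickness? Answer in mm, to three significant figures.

t = 35.9 mm

σ_allow = 824/3.9 = 211.3 MPa.
Required area A = F/σ_allow = 1130000/211.3 = 5348 mm².
t = A/w = 5348/149 = 35.89 mm.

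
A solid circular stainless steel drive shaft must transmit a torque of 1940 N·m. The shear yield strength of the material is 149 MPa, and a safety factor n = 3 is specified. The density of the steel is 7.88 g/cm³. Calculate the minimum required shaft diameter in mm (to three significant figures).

Allowable shear stress τ_allow = 149/3 = 49.67 MPa.
For a solid shaft τ = 16T/(πd³), so d³ = 16T/(π τ_allow) = 16×1940000/(π×49.67) = 198900 mm³.
d = (198900)^(1/3) = 58.38 mm.

d = 58.4 mm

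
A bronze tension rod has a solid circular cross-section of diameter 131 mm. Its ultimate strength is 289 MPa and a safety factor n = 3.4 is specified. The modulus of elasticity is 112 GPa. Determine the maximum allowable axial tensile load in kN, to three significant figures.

F_allow = 1150 kN

σ_allow = 289/3.4 = 85.00 MPa.
A = πd²/4 = π×131²/4 = 13480 mm².
F_allow = σ_allow × A = 85.00×13480 = 1.146×10^6 N.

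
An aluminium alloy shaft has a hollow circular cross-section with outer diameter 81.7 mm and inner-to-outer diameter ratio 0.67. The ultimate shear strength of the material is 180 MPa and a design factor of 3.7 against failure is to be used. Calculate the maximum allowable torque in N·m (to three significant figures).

τ_allow = 180/3.7 = 48.65 MPa.
For a hollow shaft T_allow = τ_allow·πd_o³(1−k⁴)/16 with 1−k⁴ = 0.7985, so πd_o³(1−k⁴)/16 = 85500 mm³.
T_allow = 48.65×85500 = 4.159×10^6 N·mm = 4159 N·m.

T_allow = 4160 N·m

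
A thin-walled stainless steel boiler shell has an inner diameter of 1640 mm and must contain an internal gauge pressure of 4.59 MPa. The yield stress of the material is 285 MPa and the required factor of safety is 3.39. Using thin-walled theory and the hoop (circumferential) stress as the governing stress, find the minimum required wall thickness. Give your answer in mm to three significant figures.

σ_allow = 285/3.39 = 84.07 MPa.
Hoop stress σ_h = pD/(2t), so t = pD/(2σ_allow) = 4.59×1640/(2×84.07) = 44.77 mm.

t = 44.8 mm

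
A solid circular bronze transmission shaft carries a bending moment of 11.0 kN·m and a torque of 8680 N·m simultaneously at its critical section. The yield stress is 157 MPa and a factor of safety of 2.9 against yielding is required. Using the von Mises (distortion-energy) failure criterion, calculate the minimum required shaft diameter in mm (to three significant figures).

σ_allow = σ_y/n = 157/2.9 = 54.14 MPa.
For a solid shaft σ_b = 32M/(πd³) and τ = 16T/(πd³), so the von Mises stress is σ' = (16/πd³)·√(4M²+3T²).
√(4M²+3T²) = √(4×(1.100×10^7)² + 3×(8.680×10^6)²) = 2.665×10^7 N·mm.
d³ = 16×2.665×10^7/(π×54.14) = 2.507×10^6 mm³.
d = 135.8 mm.

d = 136 mm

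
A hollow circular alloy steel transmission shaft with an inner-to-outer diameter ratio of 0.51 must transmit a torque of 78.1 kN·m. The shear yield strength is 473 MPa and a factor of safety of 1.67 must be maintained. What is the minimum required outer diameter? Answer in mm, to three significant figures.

τ_allow = 473/1.67 = 283.2 MPa.
For a hollow shaft τ = 16T/[πd_o³(1−k⁴)] with k = 0.51, so 1−k⁴ = 0.9323.
d_o³ = 16T/[π τ_allow (1−k⁴)] = 16×7.8100×10^7/(π×283.2×0.9323) = 1.506×10^6 mm³.
d_o = 114.6 mm.

d_o = 115 mm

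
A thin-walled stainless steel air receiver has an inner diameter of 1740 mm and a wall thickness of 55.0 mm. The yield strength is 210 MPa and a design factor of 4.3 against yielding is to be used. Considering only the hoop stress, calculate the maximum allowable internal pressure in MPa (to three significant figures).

p_allow = 3.09 MPa

σ_allow = 210/4.3 = 48.84 MPa.
σ_h = pD/(2t) → p_allow = 2σ_allow t/D = 2×48.84×55.0/1740 = 3.087 MPa.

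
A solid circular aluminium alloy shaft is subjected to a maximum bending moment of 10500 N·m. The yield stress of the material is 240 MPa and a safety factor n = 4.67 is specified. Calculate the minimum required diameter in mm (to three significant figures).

σ_allow = 240/4.67 = 51.39 MPa.
For a solid circular section σ = 32M/(πd³), so d³ = 32M/(π σ_allow) = 32×1.0500×10^7/(π×51.39) = 2.081×10^6 mm³.
d = 127.7 mm.

d = 128 mm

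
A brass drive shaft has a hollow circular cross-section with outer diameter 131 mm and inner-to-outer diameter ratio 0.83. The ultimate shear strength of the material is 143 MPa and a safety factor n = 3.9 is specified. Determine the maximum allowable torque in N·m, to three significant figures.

τ_allow = 143/3.9 = 36.67 MPa.
For a hollow shaft T_allow = τ_allow·πd_o³(1−k⁴)/16 with 1−k⁴ = 0.5254, so πd_o³(1−k⁴)/16 = 231900 mm³.
T_allow = 36.67×231900 = 8.504×10^6 N·mm = 8504 N·m.

T_allow = 8500 N·m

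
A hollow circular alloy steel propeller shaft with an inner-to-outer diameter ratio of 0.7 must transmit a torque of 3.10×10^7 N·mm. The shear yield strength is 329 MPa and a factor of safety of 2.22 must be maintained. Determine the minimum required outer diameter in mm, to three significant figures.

τ_allow = 329/2.22 = 148.2 MPa.
For a hollow shaft τ = 16T/[πd_o³(1−k⁴)] with k = 0.7, so 1−k⁴ = 0.7599.
d_o³ = 16T/[π τ_allow (1−k⁴)] = 16×3.1000×10^7/(π×148.2×0.7599) = 1.402×10^6 mm³.
d_o = 111.9 mm.

d_o = 112 mm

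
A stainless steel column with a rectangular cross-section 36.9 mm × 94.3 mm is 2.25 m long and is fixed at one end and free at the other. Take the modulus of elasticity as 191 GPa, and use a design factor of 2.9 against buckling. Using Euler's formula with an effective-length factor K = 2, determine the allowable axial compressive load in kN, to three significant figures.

Buckling occurs about the weak axis: I_min = h·b³/12 = 94.3×36.9³/12 = 394800 mm⁴ (b = 36.9 mm is the smaller dimension).
Effective length L_e = KL = 2×2.25 m = 4500 mm.
Euler critical load P_cr = π²EI/L_e² = π²×191000×394800/4500² = 36760 N.
P_allow = P_cr/n = 36760/2.9 = 12670 N.

P_allow = 12.7 kN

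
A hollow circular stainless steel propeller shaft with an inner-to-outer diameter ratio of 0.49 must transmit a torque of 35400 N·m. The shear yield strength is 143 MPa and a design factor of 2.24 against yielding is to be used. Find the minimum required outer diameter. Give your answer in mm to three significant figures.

τ_allow = 143/2.24 = 63.84 MPa.
For a hollow shaft τ = 16T/[πd_o³(1−k⁴)] with k = 0.49, so 1−k⁴ = 0.9424.
d_o³ = 16T/[π τ_allow (1−k⁴)] = 16×3.5400×10^7/(π×63.84×0.9424) = 2.997×10^6 mm³.
d_o = 144.2 mm.

d_o = 144 mm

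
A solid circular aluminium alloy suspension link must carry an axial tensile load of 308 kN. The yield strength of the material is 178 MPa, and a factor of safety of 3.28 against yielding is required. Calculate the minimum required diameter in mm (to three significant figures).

d = 85.0 mm

Allowable stress σ_allow = 178/3.28 = 54.27 MPa.
Required area A = F/σ_allow = 308000/54.27 = 5676 mm².
A = πd²/4 → d = √(4A/π) = 85.01 mm.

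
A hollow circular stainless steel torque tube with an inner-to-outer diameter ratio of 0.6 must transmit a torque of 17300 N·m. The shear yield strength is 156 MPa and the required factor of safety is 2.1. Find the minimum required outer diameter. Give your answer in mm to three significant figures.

d_o = 111 mm

τ_allow = 156/2.1 = 74.29 MPa.
For a hollow shaft τ = 16T/[πd_o³(1−k⁴)] with k = 0.6, so 1−k⁴ = 0.8704.
d_o³ = 16T/[π τ_allow (1−k⁴)] = 16×1.7300×10^7/(π×74.29×0.8704) = 1.363×10^6 mm³.
d_o = 110.9 mm.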